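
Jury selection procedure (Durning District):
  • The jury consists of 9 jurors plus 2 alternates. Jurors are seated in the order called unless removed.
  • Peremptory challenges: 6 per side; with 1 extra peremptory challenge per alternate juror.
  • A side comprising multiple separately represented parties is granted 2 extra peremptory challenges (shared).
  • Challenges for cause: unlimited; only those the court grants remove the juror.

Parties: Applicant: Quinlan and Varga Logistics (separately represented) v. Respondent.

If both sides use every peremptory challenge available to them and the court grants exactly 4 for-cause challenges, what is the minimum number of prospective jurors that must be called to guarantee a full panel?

Seats to fill: 9 + 2 alternates = 11.
Peremptories — Applicant: 6 + 1×2 + 2 = 10; Respondent: 6 + 1×2 = 8; total 18.
For-cause removals: 4.
Minimum venire: 11 + 18 + 4 = 33.

33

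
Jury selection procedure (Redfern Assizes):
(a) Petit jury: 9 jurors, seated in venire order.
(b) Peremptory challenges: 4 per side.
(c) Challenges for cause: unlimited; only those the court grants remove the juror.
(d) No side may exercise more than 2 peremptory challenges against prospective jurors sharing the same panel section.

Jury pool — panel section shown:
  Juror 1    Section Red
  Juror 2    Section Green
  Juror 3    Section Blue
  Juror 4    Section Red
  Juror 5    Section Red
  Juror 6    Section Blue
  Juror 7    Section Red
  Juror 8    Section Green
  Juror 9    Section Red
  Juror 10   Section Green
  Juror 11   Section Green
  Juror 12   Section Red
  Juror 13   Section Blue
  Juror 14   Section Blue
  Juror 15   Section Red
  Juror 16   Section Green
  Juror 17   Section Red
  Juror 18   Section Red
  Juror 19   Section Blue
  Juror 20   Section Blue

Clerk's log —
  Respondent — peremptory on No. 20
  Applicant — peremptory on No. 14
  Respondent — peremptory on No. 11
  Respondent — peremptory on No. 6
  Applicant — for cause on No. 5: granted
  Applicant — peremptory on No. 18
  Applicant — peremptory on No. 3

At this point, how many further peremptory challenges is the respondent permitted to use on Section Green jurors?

Respondent peremptories so far: #20, #11, #6 — 3 of 4 used, 1 left overall.
Against Section Green: #11 — 1 used; per-section cap 2 leaves 1.
Binding limit: min(1, 1) = 1.

1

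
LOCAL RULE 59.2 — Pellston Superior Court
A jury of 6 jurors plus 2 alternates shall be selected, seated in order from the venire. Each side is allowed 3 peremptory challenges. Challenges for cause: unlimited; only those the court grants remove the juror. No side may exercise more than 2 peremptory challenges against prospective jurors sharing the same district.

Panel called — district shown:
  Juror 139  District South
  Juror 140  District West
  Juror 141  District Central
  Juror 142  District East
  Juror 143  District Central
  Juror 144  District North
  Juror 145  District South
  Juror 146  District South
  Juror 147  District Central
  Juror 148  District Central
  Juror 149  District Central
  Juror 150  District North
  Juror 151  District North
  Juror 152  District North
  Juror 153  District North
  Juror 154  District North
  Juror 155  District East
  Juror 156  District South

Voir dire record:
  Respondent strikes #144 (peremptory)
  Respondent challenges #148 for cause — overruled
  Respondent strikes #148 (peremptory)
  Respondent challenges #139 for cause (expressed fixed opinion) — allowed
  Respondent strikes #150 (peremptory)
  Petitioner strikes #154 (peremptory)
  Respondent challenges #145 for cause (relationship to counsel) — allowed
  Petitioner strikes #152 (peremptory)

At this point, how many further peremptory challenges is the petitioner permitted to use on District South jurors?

1

Petitioner peremptories so far: #154, #152 — 2 of 3 used, 1 left overall.
Against District South: none yet — per-district cap 2 leaves 2.
Binding limit: min(1, 2) = 1.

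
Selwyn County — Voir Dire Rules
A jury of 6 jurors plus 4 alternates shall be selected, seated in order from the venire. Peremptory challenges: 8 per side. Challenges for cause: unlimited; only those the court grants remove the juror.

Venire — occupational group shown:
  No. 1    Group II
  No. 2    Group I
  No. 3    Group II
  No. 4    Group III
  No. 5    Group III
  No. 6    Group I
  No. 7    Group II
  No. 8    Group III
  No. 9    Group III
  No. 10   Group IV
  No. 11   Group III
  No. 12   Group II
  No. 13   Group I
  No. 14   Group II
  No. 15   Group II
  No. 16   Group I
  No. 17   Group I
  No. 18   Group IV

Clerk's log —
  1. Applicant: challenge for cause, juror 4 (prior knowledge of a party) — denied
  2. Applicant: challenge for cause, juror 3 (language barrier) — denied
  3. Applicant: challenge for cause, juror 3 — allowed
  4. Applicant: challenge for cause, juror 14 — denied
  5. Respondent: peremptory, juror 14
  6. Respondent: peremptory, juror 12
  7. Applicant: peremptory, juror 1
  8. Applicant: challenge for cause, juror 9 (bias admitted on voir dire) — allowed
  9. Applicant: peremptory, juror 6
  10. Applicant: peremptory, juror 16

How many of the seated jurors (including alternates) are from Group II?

Removed: #1, #3, #6, #9, #12, #14, #16.
Seated (10 incl. alternates): #2, #4, #5, #7, #8, #10, #11, #13, #15, #17.
Of those, in Group II: #7, #15 → 2.

2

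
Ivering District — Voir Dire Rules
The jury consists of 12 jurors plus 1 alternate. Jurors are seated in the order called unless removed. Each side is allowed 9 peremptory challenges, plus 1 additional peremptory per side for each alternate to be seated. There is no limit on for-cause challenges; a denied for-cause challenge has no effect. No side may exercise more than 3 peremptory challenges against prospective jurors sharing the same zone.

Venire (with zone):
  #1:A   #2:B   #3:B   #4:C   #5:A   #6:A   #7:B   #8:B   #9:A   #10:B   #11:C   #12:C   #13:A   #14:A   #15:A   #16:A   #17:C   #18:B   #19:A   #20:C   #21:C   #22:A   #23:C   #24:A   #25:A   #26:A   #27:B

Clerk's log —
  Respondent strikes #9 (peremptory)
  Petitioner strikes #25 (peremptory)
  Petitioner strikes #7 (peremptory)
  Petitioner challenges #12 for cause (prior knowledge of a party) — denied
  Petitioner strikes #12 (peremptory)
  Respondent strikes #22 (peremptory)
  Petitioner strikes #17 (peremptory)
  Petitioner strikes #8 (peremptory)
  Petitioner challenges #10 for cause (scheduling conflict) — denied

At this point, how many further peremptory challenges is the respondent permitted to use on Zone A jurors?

Respondent peremptories so far: #9, #22 — 2 of 10 used, 8 left overall.
Against Zone A: #9, #22 — 2 used; per-zone cap 3 leaves 1.
Binding limit: min(8, 1) = 1.

1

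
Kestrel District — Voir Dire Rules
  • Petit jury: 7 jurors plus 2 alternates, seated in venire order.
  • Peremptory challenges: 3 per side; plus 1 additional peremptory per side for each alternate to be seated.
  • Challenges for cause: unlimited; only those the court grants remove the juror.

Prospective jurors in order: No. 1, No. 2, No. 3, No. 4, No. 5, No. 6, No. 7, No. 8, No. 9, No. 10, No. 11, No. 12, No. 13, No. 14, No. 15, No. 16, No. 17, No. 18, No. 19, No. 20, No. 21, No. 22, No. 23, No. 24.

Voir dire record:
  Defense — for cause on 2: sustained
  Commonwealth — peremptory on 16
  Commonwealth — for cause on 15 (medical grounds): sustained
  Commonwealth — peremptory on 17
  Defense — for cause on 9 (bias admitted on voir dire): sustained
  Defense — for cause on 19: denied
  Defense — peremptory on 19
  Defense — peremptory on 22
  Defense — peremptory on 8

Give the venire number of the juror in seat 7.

10

Removed: #2, #8, #9, #15, #16, #17, #19, #22.
Filling seats in venire order through position 7: #1, #3, #4, #5, #6, #7, #10.
So seat 7 is #10.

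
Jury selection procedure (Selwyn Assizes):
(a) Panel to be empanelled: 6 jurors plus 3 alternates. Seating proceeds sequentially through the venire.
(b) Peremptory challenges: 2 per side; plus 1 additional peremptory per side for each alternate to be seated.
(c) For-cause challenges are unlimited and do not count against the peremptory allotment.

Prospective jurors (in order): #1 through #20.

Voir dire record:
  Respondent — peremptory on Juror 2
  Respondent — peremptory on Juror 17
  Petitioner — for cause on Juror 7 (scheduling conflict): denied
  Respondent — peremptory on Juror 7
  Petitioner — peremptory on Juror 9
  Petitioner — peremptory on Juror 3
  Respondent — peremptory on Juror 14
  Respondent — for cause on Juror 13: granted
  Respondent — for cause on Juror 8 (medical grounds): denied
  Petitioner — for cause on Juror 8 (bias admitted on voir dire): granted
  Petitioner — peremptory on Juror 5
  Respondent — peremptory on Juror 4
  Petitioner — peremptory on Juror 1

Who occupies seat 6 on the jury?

Removed: #1, #2, #3, #4, #5, #7, #8, #9, #13, #14, #17.
Seating in order: seats 1–6 → #6, #10, #11, #12, #15, #16; alternates → #18, #19, #20.
So seat 6 is #16.

16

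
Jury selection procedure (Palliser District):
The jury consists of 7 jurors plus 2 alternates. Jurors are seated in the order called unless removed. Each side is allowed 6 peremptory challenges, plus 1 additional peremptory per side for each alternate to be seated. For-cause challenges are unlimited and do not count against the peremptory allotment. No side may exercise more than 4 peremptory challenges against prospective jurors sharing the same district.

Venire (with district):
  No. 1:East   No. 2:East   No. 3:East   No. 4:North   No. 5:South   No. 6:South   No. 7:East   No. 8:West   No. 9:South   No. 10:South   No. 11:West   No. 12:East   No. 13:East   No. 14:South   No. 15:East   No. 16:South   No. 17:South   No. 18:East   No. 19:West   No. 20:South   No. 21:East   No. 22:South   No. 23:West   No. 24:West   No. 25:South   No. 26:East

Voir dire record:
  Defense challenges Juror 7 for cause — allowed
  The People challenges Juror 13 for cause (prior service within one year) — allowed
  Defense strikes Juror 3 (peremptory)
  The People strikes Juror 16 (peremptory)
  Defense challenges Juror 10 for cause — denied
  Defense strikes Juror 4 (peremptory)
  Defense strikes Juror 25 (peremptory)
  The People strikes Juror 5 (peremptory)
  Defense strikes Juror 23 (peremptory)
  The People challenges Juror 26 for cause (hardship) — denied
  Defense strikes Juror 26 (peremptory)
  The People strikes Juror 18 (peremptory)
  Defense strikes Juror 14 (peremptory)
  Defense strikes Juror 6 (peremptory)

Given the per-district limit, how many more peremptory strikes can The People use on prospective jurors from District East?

The People peremptories so far: #16, #5, #18 — 3 of 8 used, 5 left overall.
Against District East: #18 — 1 used; per-district cap 4 leaves 3.
Binding limit: min(5, 3) = 3.

3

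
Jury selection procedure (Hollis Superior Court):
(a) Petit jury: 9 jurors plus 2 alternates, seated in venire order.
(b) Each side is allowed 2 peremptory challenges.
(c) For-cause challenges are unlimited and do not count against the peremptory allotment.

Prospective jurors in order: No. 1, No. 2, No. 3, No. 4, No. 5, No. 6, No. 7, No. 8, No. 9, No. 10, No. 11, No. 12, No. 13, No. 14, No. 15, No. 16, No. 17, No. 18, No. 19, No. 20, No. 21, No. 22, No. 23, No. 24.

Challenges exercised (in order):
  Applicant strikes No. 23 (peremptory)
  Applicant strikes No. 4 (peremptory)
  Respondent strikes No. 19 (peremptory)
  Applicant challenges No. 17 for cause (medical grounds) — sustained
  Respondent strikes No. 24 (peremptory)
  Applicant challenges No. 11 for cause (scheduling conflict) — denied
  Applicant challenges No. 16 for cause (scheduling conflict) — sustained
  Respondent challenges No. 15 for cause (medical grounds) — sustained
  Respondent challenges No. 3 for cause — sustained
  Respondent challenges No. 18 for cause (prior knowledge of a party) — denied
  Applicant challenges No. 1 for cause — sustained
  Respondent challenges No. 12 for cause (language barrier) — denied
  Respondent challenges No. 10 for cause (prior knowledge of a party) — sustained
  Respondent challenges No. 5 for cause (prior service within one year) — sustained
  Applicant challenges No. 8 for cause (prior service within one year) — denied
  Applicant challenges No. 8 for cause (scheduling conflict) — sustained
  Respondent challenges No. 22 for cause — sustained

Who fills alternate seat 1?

20

Removed: #1, #3, #4, #5, #8, #10, #15, #16, #17, #19, #22, #23, #24. (#11, #12, #18 stay — for-cause denied.)
Filling seats in venire order through position 10: #2, #6, #7, #9, #11, #12, #13, #14, #18, #20.
So alternate 1 is #20.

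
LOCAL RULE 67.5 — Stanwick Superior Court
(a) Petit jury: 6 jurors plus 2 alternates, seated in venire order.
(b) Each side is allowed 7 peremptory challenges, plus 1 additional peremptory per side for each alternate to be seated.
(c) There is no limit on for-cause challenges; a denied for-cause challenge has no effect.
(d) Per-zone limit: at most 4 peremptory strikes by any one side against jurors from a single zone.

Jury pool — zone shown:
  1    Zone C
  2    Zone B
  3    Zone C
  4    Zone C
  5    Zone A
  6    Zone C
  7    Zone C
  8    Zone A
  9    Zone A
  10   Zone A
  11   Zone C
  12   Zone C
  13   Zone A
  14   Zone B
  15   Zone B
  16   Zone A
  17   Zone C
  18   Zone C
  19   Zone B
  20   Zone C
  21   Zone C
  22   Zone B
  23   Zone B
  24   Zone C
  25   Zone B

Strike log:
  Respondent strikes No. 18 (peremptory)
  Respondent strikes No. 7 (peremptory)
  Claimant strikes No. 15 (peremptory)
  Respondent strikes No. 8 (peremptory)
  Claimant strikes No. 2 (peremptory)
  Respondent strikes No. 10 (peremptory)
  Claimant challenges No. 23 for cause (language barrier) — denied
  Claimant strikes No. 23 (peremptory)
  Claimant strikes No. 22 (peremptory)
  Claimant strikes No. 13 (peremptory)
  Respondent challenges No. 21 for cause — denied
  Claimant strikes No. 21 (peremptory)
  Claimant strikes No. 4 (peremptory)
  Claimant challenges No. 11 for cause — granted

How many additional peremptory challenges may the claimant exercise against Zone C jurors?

2

Claimant peremptories so far: #15, #2, #23, #22, #13, #21, #4 — 7 of 9 used, 2 left overall.
Against Zone C: #21, #4 — 2 used; per-zone cap 4 leaves 2.
Binding limit: min(2, 2) = 2.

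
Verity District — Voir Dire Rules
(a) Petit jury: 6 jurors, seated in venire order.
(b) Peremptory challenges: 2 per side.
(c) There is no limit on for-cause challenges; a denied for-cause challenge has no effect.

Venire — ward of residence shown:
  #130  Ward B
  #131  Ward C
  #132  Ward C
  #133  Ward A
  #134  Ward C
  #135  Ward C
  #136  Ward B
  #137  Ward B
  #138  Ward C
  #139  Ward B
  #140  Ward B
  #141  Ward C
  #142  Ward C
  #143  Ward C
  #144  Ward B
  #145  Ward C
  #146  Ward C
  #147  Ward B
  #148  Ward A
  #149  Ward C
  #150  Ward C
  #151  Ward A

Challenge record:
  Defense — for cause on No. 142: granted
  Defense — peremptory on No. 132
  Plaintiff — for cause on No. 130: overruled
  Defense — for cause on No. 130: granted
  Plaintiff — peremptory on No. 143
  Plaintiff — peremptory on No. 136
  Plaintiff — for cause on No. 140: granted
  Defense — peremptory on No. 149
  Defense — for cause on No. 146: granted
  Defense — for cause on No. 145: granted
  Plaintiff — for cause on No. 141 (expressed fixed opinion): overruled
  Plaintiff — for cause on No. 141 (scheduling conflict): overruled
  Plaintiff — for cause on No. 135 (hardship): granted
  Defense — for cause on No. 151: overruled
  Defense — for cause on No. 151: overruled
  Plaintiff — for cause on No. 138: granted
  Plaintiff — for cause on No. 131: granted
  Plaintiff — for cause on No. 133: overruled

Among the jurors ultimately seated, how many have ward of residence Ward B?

3

Removed: #130, #131, #132, #135, #136, #138, #140, #142, #143, #145, #146, #149.
Seated jurors 1–6: #133, #134, #137, #139, #141, #144.
Of those, in Ward B: #137, #139, #144 → 3.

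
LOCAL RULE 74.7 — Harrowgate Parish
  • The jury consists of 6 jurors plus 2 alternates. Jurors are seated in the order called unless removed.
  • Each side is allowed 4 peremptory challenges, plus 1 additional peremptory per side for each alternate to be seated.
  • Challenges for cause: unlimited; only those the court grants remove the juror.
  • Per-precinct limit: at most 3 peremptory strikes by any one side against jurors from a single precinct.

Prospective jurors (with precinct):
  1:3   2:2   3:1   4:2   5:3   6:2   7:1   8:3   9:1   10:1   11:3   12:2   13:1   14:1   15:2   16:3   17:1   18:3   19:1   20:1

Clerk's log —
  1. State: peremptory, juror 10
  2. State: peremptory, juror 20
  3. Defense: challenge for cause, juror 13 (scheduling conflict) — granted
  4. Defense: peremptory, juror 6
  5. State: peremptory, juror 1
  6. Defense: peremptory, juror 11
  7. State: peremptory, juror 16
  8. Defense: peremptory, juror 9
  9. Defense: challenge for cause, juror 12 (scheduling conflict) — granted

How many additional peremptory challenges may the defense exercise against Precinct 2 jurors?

2

Defense peremptories so far: #6, #11, #9 — 3 of 6 used, 3 left overall.
Against Precinct 2: #6 — 1 used; per-precinct cap 3 leaves 2.
Binding limit: min(3, 2) = 2.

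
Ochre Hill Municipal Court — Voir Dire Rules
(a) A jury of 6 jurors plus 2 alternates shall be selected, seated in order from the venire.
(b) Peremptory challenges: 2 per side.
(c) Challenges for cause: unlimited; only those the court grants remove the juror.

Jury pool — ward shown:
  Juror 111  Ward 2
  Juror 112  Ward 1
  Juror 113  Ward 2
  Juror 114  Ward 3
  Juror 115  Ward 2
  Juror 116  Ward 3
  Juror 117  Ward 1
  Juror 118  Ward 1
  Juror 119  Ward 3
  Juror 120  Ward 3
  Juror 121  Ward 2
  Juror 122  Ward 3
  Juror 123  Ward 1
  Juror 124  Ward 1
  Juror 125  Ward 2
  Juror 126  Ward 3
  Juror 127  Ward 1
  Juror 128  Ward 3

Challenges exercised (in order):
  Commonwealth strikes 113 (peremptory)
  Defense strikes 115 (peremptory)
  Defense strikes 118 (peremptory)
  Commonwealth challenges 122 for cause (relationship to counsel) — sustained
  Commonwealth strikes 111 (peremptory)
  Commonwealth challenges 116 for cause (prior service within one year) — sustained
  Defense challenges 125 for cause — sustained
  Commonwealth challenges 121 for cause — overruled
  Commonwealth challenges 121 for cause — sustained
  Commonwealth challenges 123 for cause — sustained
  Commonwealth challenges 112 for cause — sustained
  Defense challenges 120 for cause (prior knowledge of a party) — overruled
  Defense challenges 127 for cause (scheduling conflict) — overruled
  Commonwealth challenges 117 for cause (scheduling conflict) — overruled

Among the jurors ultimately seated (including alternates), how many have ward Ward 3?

Removed: #111, #112, #113, #115, #116, #118, #121, #122, #123, #125.
Seated (8 incl. alternates): #114, #117, #119, #120, #124, #126, #127, #128.
Of those, in Ward 3: #114, #119, #120, #126, #128 → 5.

5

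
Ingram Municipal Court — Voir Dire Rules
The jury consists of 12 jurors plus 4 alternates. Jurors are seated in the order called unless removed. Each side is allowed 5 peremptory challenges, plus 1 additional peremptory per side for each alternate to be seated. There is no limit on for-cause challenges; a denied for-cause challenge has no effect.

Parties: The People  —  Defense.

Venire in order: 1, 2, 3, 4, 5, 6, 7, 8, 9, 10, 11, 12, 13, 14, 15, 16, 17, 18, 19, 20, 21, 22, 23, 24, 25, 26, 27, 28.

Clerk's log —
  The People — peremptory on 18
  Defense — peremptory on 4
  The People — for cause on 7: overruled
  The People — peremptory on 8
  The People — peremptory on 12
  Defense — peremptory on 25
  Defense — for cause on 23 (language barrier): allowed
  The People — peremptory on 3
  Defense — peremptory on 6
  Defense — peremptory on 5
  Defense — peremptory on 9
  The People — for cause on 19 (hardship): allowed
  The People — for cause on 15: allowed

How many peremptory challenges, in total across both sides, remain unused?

9

The People allotment: 5 base + 1 × 4 alternates = 9. Defense allotment: 5 base + 1 × 4 alternates = 9.
The People peremptories used: #18, #8, #12, #3 — 4 (for-cause on #7, #19, #15 don't count).
Defense peremptories used: #4, #25, #6, #5, #9 — 5 (the for-cause on #23 doesn't count).
Remaining: (9 − 4) + (9 − 5) = 9.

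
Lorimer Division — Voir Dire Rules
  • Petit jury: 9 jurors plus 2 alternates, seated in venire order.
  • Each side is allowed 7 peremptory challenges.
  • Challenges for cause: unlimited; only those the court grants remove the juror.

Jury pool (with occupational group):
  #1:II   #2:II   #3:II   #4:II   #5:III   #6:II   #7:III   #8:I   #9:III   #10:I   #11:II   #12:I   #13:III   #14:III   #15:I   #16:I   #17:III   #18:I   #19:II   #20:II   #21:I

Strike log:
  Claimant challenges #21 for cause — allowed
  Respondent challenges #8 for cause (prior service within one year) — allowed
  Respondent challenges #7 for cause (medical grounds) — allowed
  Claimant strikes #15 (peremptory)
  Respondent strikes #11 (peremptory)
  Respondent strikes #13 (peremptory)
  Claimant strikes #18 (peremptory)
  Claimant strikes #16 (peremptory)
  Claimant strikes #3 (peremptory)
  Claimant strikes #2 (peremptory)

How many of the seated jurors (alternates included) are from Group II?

5

Removed: #2, #3, #7, #8, #11, #13, #15, #16, #18, #21.
Seated (11 incl. alternates): #1, #4, #5, #6, #9, #10, #12, #14, #17, #19, #20.
Of those, in Group II: #1, #4, #6, #19, #20 → 5.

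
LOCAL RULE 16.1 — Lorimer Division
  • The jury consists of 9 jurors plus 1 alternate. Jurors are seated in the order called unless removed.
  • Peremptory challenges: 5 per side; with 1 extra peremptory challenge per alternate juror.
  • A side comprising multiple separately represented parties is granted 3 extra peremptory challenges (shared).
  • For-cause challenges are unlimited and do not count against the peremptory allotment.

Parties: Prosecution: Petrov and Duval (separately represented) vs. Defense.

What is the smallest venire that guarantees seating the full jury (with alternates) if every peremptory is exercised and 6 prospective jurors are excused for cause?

31

Seats to fill: 9 + 1 alternates = 10.
Peremptories — Prosecution: 5 + 1×1 + 3 = 9; Defense: 5 + 1×1 = 6; total 15.
For-cause removals: 6.
Minimum venire: 10 + 15 + 6 = 31.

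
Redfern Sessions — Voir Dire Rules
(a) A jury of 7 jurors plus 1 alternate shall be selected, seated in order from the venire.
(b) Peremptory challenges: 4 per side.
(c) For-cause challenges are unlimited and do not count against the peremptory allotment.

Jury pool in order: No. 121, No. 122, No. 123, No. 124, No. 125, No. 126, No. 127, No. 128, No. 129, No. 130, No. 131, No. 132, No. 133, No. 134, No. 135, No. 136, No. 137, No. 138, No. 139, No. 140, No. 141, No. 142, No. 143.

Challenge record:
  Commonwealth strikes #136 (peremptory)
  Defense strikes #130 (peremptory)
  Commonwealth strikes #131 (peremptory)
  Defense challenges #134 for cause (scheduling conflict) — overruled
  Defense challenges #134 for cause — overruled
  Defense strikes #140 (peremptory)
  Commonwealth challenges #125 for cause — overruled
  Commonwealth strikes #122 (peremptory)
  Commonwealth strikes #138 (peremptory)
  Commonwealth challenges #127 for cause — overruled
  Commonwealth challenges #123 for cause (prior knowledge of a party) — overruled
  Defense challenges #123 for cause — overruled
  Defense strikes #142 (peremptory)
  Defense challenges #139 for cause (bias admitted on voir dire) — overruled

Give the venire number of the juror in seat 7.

Removed: #122, #130, #131, #136, #138, #140, #142. (#123, #125, #127, #134, #139 stay — for-cause denied.)
Seating in order: seats 1–7 → #121, #123, #124, #125, #126, #127, #128; alternates → #129.
So seat 7 is #128.

128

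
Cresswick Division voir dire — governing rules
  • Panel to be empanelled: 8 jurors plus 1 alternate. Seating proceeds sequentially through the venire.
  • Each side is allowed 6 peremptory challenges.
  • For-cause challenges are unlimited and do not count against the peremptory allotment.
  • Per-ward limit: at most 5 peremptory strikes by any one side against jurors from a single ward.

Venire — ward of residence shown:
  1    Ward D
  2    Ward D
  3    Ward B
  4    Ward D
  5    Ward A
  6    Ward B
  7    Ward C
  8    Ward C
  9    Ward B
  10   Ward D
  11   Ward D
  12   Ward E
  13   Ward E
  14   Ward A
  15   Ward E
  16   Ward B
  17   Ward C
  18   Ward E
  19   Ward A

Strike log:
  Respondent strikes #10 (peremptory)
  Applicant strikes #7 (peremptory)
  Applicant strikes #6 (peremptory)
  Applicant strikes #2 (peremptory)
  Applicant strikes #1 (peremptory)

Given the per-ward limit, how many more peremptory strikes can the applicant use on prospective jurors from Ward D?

Applicant peremptories so far: #7, #6, #2, #1 — 4 of 6 used, 2 left overall.
Against Ward D: #2, #1 — 2 used; per-ward cap 5 leaves 3.
Binding limit: min(2, 3) = 2.

2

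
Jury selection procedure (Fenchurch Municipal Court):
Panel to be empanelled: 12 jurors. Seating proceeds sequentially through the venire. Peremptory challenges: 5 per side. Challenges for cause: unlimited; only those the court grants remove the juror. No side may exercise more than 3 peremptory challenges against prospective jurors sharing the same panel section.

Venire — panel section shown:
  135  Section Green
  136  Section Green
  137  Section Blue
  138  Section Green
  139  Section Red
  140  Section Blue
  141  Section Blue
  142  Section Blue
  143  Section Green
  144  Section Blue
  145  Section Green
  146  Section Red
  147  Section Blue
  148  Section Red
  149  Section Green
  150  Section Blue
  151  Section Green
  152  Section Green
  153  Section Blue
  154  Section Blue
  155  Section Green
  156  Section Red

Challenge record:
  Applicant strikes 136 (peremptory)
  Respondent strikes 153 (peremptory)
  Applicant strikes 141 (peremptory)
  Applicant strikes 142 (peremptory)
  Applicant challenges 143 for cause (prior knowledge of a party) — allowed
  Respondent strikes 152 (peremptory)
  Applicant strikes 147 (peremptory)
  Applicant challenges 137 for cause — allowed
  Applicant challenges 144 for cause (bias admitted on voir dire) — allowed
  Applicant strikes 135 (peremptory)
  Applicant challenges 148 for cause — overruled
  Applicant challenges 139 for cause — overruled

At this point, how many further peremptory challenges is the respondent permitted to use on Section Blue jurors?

2

Respondent peremptories so far: #153, #152 — 2 of 5 used, 3 left overall.
Against Section Blue: #153 — 1 used; per-section cap 3 leaves 2.
Binding limit: min(3, 2) = 2.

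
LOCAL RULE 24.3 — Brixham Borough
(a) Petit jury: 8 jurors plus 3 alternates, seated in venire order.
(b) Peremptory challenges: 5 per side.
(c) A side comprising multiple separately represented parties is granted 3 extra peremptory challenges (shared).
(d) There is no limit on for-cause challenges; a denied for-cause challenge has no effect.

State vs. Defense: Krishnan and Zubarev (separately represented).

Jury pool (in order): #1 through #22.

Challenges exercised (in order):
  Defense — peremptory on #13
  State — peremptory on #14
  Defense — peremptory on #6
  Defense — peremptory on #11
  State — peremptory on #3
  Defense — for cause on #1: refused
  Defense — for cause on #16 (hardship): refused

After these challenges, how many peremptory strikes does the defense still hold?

Defense allotment: 5 base + 3 multi-party = 8.
Defense peremptories used: #13, #6, #11 — 3 (for-cause on #1, #16 don't count).
Remaining: 8 − 3 = 5.

5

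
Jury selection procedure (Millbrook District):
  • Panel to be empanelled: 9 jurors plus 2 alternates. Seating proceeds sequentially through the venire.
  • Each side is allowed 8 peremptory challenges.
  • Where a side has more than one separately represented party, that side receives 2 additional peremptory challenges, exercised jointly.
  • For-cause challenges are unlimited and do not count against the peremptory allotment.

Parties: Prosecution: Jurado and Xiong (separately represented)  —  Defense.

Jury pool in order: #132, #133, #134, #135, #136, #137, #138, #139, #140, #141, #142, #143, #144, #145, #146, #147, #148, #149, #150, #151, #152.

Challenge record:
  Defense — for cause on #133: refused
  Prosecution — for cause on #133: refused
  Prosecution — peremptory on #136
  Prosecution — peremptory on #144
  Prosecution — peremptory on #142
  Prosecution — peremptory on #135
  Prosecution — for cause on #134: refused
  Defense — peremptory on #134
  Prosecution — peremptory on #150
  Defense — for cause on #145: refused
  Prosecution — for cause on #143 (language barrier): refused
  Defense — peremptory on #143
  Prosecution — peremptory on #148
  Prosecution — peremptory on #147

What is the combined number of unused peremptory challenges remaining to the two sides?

9

Prosecution allotment: 8 base + 2 multi-party = 10. Defense allotment: 8.
Prosecution peremptories used: #136, #144, #142, #135, #150, #148, #147 — 7 (for-cause on #133, #134, #143 don't count).
Defense peremptories used: #134, #143 — 2 (for-cause on #133, #145 don't count).
Remaining: (10 − 7) + (8 − 2) = 9.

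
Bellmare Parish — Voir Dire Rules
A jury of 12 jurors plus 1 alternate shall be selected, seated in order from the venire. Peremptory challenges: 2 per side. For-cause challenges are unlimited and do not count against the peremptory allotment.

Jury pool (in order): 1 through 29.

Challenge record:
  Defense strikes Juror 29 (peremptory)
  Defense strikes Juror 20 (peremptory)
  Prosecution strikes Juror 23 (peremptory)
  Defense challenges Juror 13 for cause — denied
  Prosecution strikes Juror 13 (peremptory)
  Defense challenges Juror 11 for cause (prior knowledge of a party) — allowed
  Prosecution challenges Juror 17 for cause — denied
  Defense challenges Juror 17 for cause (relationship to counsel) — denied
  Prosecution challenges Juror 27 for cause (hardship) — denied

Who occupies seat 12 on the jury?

Removed: #11, #13, #20, #23, #29. (#17, #27 stay — for-cause denied.)
Filling seats in venire order through position 12: #1, #2, #3, #4, #5, #6, #7, #8, #9, #10, #12, #14.
So seat 12 is #14.

14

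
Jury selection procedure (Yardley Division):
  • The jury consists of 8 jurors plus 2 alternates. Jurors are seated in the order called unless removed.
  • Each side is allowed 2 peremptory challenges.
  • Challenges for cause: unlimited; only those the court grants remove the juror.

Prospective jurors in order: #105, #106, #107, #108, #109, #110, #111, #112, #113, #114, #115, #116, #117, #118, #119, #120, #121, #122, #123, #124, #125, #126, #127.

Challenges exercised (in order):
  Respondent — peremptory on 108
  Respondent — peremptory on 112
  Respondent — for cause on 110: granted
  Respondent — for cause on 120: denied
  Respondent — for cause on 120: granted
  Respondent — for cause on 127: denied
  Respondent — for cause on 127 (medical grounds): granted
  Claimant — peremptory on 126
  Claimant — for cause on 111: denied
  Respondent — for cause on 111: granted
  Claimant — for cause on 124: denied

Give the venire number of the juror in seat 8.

Removed: #108, #110, #111, #112, #120, #126, #127. (#124 stays — for-cause denied.)
Filling seats in venire order through position 8: #105, #106, #107, #109, #113, #114, #115, #116.
So seat 8 is #116.

116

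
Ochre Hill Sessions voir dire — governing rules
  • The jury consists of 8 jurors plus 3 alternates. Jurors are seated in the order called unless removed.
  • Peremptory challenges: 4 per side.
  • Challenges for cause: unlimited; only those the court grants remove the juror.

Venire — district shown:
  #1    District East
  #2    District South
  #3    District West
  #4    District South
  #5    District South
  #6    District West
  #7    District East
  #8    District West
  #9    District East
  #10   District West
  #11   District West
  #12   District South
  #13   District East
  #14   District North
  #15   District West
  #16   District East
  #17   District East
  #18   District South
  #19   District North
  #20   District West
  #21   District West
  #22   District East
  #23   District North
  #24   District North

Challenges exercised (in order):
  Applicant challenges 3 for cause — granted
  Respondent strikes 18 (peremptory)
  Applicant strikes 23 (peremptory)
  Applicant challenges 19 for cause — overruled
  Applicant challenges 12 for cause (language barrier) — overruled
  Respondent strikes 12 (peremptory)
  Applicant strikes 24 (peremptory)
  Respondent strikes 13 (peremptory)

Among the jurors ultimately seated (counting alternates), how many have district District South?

Removed: #3, #12, #13, #18, #23, #24.
Seated (11 incl. alternates): #1, #2, #4, #5, #6, #7, #8, #9, #10, #11, #14.
Of those, in District South: #2, #4, #5 → 3.

3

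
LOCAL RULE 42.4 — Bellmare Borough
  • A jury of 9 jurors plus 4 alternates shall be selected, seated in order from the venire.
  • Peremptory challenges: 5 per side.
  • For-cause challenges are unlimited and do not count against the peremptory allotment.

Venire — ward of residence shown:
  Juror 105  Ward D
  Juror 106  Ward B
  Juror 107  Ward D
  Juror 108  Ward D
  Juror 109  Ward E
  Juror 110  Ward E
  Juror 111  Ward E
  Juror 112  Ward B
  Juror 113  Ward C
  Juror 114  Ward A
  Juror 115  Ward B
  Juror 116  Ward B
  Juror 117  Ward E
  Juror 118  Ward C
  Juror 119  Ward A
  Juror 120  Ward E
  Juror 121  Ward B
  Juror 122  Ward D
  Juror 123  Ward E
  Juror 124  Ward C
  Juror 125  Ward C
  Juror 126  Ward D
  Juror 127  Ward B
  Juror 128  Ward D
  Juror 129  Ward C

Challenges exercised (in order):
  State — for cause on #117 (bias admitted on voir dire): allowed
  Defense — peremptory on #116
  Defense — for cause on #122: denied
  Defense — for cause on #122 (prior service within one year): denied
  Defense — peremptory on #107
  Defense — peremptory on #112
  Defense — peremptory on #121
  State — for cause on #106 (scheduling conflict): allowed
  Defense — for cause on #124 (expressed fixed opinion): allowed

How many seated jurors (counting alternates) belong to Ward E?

Removed: #106, #107, #112, #116, #117, #121, #124.
Seated (13 incl. alternates): #105, #108, #109, #110, #111, #113, #114, #115, #118, #119, #120, #122, #123.
Of those, in Ward E: #109, #110, #111, #120, #123 → 5.

5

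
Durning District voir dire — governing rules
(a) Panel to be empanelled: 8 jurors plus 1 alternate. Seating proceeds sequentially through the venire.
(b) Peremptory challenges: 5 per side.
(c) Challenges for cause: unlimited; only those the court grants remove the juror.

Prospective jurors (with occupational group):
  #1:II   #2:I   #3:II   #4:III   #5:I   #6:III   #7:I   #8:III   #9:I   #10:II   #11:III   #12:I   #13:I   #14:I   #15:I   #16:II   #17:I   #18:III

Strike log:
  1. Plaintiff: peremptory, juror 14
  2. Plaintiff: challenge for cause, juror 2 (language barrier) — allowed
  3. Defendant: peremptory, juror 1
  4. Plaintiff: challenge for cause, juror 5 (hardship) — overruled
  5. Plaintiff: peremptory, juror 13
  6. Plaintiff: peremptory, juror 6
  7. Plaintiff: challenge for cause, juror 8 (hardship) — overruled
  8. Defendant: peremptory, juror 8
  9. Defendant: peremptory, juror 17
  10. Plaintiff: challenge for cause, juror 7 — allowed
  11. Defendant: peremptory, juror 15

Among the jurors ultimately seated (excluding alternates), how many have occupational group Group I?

3

Removed: #1, #2, #6, #7, #8, #13, #14, #15, #17.
Seated jurors 1–8: #3, #4, #5, #9, #10, #11, #12, #16 (alternates #18 not counted).
Of those, in Group I: #5, #9, #12 → 3.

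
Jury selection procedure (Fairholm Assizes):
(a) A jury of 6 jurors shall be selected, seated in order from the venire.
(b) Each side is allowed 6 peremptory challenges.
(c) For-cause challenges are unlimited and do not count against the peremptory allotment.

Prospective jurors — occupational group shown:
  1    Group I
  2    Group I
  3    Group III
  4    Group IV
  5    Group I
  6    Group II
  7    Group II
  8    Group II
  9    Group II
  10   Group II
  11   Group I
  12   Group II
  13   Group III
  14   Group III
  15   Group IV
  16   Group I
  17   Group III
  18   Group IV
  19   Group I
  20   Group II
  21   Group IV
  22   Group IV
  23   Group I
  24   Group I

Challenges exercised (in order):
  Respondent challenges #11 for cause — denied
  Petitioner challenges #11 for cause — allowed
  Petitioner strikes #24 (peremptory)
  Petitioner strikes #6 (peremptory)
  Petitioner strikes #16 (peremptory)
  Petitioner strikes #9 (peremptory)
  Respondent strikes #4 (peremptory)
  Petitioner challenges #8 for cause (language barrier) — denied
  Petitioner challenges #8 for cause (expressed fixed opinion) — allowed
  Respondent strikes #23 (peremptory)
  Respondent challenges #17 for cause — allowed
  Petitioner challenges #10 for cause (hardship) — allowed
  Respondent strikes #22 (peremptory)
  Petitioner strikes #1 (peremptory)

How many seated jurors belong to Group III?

2

Removed: #1, #4, #6, #8, #9, #10, #11, #16, #17, #22, #23, #24.
Seated jurors 1–6: #2, #3, #5, #7, #12, #13.
Of those, in Group III: #3, #13 → 2.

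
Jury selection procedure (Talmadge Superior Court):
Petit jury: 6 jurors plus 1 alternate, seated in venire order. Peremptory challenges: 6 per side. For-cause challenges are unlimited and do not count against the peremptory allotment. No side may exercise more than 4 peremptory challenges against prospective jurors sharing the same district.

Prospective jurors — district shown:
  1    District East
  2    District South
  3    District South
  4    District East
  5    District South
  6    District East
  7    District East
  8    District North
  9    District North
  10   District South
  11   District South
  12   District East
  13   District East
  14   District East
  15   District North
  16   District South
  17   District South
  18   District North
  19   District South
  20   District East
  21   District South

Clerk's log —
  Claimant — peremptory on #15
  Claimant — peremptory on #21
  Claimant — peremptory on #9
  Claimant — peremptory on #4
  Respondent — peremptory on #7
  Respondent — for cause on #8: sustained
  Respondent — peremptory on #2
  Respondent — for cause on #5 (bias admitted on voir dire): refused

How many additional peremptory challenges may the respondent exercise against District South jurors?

Respondent peremptories so far: #7, #2 — 2 of 6 used, 4 left overall.
Against District South: #2 — 1 used; per-district cap 4 leaves 3.
Binding limit: min(4, 3) = 3.

3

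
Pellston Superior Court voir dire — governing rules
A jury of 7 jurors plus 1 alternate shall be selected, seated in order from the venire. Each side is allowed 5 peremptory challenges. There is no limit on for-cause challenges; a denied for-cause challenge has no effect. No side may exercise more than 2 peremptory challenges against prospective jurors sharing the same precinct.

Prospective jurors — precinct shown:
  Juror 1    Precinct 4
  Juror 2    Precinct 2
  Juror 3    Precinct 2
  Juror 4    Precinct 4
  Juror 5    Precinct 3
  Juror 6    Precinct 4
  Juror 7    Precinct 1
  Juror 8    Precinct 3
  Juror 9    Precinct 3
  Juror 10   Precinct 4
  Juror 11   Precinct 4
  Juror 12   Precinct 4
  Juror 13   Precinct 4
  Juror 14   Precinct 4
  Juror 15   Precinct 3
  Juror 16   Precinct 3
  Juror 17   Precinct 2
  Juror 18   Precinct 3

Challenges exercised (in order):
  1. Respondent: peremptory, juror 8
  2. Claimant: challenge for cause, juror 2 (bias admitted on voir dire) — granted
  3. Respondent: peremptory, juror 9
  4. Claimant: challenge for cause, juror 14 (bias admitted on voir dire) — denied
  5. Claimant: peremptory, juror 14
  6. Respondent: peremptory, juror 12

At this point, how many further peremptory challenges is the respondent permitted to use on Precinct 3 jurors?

Respondent peremptories so far: #8, #9, #12 — 3 of 5 used, 2 left overall.
Against Precinct 3: #8, #9 — 2 used; per-precinct cap 2 leaves 0.
Binding limit: min(2, 0) = 0.

0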